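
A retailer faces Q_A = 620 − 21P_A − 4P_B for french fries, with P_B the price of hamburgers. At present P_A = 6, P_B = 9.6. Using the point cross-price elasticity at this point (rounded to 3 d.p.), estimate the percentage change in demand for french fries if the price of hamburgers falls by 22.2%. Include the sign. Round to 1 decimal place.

1.9%

At P_A = 6, P_B = 9.6: Q_A = 455.6.
∂Q_A/∂P_B = -4.
ε = (∂Q_A/∂P_B)(P_B/Q_A) = -4.0000 × 9.6/455.6 ≈ -0.084.
%ΔQ_A ≈ ε × %ΔP_B = -0.084 × (-22.2%) = 1.9%.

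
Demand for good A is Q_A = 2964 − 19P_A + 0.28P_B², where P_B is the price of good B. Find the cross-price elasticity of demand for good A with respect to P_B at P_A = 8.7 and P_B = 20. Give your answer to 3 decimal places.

At P_A = 8.7 and P_B = 20: Q_A = 2910.7.
∂Q_A/∂P_B = 0.56P_B = 0.56(20) = 11.2000.
ε = (∂Q_A/∂P_B)(P_B/Q_A) = 11.2000 × (20/2910.7) ≈ 0.077.
ε > 0: substitutes.

0.077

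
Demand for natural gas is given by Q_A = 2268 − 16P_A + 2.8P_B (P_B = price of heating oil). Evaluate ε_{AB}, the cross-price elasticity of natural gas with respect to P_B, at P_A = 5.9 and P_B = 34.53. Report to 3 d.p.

0.043

At P_A = 5.9 and P_B = 34.53: Q_A = 2270.284.
∂Q_A/∂P_B = 2.8.
ε = (∂Q_A/∂P_B)(P_B/Q_A) = 2.8 × (34.53/2270.284) ≈ 0.043.
Since ε > 0, natural gas and heating oil are substitutes.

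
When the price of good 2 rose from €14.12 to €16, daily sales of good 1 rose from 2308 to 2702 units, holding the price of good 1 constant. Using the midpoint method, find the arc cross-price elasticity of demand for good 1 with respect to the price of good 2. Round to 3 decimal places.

1.260

ΔQ_1 = 2702 − 2308 = 394; ΔP_2 = 16 − 14.12 = 1.88.
Midpoints: Q̄_1 = 2505.0, P̄_2 = 15.06.
ε = (ΔQ_1/Q̄_1)/(ΔP_2/P̄_2) = (394/2505.0)/(1.88/15.06) ≈ 1.260.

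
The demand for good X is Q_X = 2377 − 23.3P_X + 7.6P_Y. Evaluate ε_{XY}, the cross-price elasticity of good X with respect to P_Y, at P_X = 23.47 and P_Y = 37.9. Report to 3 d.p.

0.136

At P_X = 23.47 and P_Y = 37.9: Q_X = 2118.189.
∂Q_X/∂P_Y = 7.6.
ε = (∂Q_X/∂P_Y)(P_Y/Q_X) = 7.6 × (37.9/2118.189) ≈ 0.136.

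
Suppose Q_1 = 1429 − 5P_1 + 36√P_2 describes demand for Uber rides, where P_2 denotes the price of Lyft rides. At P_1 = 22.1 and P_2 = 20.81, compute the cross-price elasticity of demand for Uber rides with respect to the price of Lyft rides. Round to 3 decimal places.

At P_1 = 22.1 and P_2 = 20.81: Q_1 = 1482.725.
∂Q_1/∂P_2 = 36/(2√P_2) = 36/(2√20.81) = 3.9458.
ε = (∂Q_1/∂P_2)(P_2/Q_1) = 3.9458 × (20.81/1482.725) ≈ 0.055.
ε > 0: substitutes.

0.055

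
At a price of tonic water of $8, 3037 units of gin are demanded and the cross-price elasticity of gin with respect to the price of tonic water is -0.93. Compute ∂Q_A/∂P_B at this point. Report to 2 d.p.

-353.05

ε = (∂Q_A/∂P_B)·(P_B/Q_A) ⇒ ∂Q_A/∂P_B = ε·Q_A/P_B = -0.93 × 3037/8 ≈ -353.05.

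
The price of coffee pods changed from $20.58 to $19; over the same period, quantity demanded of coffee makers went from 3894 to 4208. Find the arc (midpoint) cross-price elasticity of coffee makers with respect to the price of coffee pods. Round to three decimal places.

ΔQ_A = 4208 − 3894 = 314; ΔP_B = 19 − 20.58 = -1.58.
Midpoints: Q̄_A = 4051.0, P̄_B = 19.79.
ε = (ΔQ_A/Q̄_A)/(ΔP_B/P̄_B) = (314/4051.0)/(-1.58/19.79) ≈ -0.971.
ε < 0: coffee makers and coffee pods are complements.

-0.971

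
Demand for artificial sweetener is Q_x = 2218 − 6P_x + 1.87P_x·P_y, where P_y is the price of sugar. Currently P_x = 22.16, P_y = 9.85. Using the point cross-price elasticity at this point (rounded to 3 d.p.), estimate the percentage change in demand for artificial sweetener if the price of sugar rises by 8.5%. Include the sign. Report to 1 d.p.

1.4%

At P_x = 22.16, P_y = 9.85: Q_x = 2493.216.
∂Q_x/∂P_y = 1.87P_x = 41.4392.
ε = (∂Q_x/∂P_y)(P_y/Q_x) = 41.4392 × 9.85/2493.216 ≈ 0.164.
%ΔQ_x ≈ ε × %ΔP_y = 0.164 × (8.5%) = 1.4%.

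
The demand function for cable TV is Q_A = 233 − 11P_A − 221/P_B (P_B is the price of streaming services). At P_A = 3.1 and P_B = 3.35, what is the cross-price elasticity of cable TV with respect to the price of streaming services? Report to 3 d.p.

At P_A = 3.1 and P_B = 3.35: Q_A = 132.930.
∂Q_A/∂P_B = 221/P_B² = 19.6926.
ε = (∂Q_A/∂P_B)(P_B/Q_A) = 19.6926 × (3.35/132.930) ≈ 0.496.
ε > 0: substitutes.

0.496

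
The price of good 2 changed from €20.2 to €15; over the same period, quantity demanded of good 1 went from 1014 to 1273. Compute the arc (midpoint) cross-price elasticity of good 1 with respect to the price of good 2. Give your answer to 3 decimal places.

-0.767

ΔQ_1 = 1273 − 1014 = 259; ΔP_2 = 15 − 20.2 = -5.2.
Midpoints: Q̄_1 = 1143.5, P̄_2 = 17.60.
ε = (ΔQ_1/Q̄_1)/(ΔP_2/P̄_2) = (259/1143.5)/(-5.2/17.60) ≈ -0.767.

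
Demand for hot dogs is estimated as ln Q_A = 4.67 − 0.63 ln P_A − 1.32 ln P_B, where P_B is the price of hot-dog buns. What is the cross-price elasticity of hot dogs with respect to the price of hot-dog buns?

In a log-linear (constant-elasticity) demand function, the coefficient on ln P_B is the cross-price elasticity.
ε = -1.32. Negative, so hot dogs and hot-dog buns are complements.

-1.32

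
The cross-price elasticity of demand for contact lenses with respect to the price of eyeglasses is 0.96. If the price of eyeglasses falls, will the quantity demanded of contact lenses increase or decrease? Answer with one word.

decrease

ε > 0 and the price of eyeglasses falls, so the quantity of contact lenses moves in the same direction: it decreases.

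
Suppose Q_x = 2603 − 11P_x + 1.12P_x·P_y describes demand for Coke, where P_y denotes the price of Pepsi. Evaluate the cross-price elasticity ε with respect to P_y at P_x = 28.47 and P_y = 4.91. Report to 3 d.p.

0.064

At P_x = 28.47 and P_y = 4.91: Q_x = 2446.392.
∂Q_x/∂P_y = 1.12P_x = 1.12(28.47) = 31.8864.
ε = (∂Q_x/∂P_y)(P_y/Q_x) = 31.8864 × (4.91/2446.392) ≈ 0.064.
ε > 0: substitutes.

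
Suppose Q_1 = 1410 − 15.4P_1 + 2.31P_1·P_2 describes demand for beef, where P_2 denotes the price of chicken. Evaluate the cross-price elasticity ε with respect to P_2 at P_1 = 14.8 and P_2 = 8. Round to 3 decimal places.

0.188

At P_1 = 14.8 and P_2 = 8: Q_1 = 1455.584.
∂Q_1/∂P_2 = 2.31P_1 = 2.31(14.8) = 34.1880.
ε = (∂Q_1/∂P_2)(P_2/Q_1) = 34.1880 × (8/1455.584) ≈ 0.188.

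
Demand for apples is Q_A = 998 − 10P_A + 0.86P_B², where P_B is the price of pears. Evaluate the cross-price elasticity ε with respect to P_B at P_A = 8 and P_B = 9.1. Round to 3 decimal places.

0.144

At P_A = 8 and P_B = 9.1: Q_A = 989.217.
∂Q_A/∂P_B = 1.72P_B = 1.72(9.1) = 15.6520.
ε = (∂Q_A/∂P_B)(P_B/Q_A) = 15.6520 × (9.1/989.217) ≈ 0.144.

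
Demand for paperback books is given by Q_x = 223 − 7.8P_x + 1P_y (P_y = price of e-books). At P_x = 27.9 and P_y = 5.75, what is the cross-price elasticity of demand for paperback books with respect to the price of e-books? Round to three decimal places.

At P_x = 27.9 and P_y = 5.75: Q_x = 11.13.
∂Q_x/∂P_y = 1.
ε = (∂Q_x/∂P_y)(P_y/Q_x) = 1 × (5.75/11.13) ≈ 0.517.
Since ε > 0, paperback books and e-books are substitutes.

0.517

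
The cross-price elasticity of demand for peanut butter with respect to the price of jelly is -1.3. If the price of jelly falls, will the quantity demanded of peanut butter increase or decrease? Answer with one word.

ε < 0 and the price of jelly falls, so the quantity of peanut butter moves in the opposite direction: it increases.

increase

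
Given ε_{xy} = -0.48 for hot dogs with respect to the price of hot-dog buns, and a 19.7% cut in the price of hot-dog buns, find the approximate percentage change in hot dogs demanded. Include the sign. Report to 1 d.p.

%ΔQ ≈ ε × %ΔP of hot-dog buns = -0.48 × (-19.7%) = 9.5%.

9.5%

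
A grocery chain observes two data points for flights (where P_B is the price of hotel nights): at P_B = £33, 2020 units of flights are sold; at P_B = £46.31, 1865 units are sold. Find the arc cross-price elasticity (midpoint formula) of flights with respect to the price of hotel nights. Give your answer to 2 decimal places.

-0.24

ΔQ_A = 1865 − 2020 = -155; ΔP_B = 46.31 − 33 = 13.31.
Midpoints: Q̄_A = 1942.5, P̄_B = 39.66.
ε = (ΔQ_A/Q̄_A)/(ΔP_B/P̄_B) = (-155/1942.5)/(13.31/39.66) ≈ -0.24.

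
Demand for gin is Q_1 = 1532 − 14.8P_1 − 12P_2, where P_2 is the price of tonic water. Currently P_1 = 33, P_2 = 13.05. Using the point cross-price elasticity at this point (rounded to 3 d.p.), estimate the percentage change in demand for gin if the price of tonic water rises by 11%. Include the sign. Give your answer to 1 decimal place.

At P_1 = 33, P_2 = 13.05: Q_1 = 887.
∂Q_1/∂P_2 = -12.
ε = (∂Q_1/∂P_2)(P_2/Q_1) = -12.0000 × 13.05/887 ≈ -0.177.
%ΔQ_1 ≈ ε × %ΔP_2 = -0.177 × (11%) = -1.9%.

-1.9%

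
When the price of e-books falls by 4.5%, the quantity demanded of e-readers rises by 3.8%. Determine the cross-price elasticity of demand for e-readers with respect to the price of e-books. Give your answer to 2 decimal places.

ε = (%ΔQ of e-readers) / (%ΔP of e-books) = (3.8%) / (-4.5%) ≈ -0.84.

-0.84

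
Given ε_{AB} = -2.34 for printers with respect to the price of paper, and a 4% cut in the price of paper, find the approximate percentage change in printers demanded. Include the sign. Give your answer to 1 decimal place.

9.4%

%ΔQ ≈ ε × %ΔP of paper = -2.34 × (-4%) = 9.4%.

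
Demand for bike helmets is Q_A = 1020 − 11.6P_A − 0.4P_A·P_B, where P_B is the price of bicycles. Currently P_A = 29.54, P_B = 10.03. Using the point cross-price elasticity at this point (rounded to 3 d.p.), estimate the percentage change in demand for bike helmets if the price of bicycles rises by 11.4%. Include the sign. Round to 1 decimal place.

At P_A = 29.54, P_B = 10.03: Q_A = 558.822.
∂Q_A/∂P_B = -0.4P_A = -11.8160.
ε = (∂Q_A/∂P_B)(P_B/Q_A) = -11.8160 × 10.03/558.822 ≈ -0.212.
%ΔQ_A ≈ ε × %ΔP_B = -0.212 × (11.4%) = -2.4%.

-2.4%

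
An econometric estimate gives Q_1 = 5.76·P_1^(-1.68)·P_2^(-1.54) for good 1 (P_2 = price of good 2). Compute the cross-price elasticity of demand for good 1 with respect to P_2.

In a log-linear (constant-elasticity) demand function, the coefficient on the exponent of P_2 is the cross-price elasticity.
ε = -1.54. Negative, so good 1 and good 2 are complements.

-1.54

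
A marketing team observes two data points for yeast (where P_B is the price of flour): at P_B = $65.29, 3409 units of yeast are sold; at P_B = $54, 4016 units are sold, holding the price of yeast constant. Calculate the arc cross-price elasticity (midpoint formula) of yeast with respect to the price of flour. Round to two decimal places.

-0.86

ΔQ_A = 4016 − 3409 = 607; ΔP_B = 54 − 65.29 = -11.29.
Midpoints: Q̄_A = 3712.5, P̄_B = 59.65.
ε = (ΔQ_A/Q̄_A)/(ΔP_B/P̄_B) = (607/3712.5)/(-11.29/59.65) ≈ -0.86.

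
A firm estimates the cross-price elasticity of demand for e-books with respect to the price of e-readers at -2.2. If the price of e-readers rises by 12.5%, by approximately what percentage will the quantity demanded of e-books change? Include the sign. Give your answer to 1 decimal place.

-27.5%

%ΔQ ≈ ε × %ΔP of e-readers = -2.2 × (12.5%) = -27.5%.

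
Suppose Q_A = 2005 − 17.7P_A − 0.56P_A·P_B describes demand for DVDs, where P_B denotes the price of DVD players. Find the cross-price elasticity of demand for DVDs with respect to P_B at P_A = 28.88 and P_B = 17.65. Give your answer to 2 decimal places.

-0.24

At P_A = 28.88 and P_B = 17.65: Q_A = 1208.374.
∂Q_A/∂P_B = -0.56P_A = -0.56(28.88) = -16.1728.
ε = (∂Q_A/∂P_B)(P_B/Q_A) = -16.1728 × (17.65/1208.374) ≈ -0.24.
ε < 0: complements.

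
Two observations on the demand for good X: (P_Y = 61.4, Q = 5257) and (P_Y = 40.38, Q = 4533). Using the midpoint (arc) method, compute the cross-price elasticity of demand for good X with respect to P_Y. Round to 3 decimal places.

ΔQ_X = 4533 − 5257 = -724; ΔP_Y = 40.38 − 61.4 = -21.02.
Midpoints: Q̄_X = 4895.0, P̄_Y = 50.89.
ε = (ΔQ_X/Q̄_X)/(ΔP_Y/P̄_Y) = (-724/4895.0)/(-21.02/50.89) ≈ 0.358.

0.358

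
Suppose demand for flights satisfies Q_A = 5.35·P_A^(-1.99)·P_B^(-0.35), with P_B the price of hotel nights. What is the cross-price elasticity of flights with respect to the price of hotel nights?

-0.35

In a log-linear (constant-elasticity) demand function, the coefficient on the exponent of P_B is the cross-price elasticity.
ε = -0.35. Negative, so flights and hotel nights are complements.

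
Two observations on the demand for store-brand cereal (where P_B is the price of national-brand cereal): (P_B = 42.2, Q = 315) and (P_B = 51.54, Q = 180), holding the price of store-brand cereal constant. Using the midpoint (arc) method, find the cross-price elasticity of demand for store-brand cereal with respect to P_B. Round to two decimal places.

-2.74

ΔQ_A = 180 − 315 = -135; ΔP_B = 51.54 − 42.2 = 9.34.
Midpoints: Q̄_A = 247.5, P̄_B = 46.87.
ε = (ΔQ_A/Q̄_A)/(ΔP_B/P̄_B) = (-135/247.5)/(9.34/46.87) ≈ -2.74.
ε < 0: store-brand cereal and national-brand cereal are complements.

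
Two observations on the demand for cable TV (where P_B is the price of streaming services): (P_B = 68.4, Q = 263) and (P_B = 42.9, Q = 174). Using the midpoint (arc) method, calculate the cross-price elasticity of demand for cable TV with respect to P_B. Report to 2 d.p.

0.89

ΔQ_A = 174 − 263 = -89; ΔP_B = 42.9 − 68.4 = -25.5.
Midpoints: Q̄_A = 218.5, P̄_B = 55.65.
ε = (ΔQ_A/Q̄_A)/(ΔP_B/P̄_B) = (-89/218.5)/(-25.5/55.65) ≈ 0.89.
ε > 0: cable TV and streaming services are substitutes.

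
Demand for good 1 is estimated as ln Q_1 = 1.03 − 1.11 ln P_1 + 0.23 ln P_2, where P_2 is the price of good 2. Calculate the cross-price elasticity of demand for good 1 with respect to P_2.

In a log-linear (constant-elasticity) demand function, the coefficient on ln P_2 is the cross-price elasticity.
ε = 0.23. Positive, so good 1 and good 2 are substitutes.

0.23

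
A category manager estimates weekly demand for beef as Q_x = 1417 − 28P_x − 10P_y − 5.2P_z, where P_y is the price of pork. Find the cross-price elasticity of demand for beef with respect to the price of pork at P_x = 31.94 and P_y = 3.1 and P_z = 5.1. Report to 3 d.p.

At P_x = 31.94 and P_y = 3.1 and P_z = 5.1: Q_x = 465.16.
∂Q_x/∂P_y = -10.
ε = (∂Q_x/∂P_y)(P_y/Q_x) = -10 × (3.1/465.16) ≈ -0.067.

-0.067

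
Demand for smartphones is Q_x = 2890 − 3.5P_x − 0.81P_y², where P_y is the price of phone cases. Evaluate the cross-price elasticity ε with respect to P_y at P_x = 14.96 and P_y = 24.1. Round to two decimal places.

At P_x = 14.96 and P_y = 24.1: Q_x = 2367.184.
∂Q_x/∂P_y = -1.62P_y = -1.62(24.1) = -39.0420.
ε = (∂Q_x/∂P_y)(P_y/Q_x) = -39.0420 × (24.1/2367.184) ≈ -0.40.

-0.40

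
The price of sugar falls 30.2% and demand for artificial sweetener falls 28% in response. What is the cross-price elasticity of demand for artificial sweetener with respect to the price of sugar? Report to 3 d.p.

0.927

ε = (%ΔQ of artificial sweetener) / (%ΔP of sugar) = (-28%) / (-30.2%) ≈ 0.927.
Positive cross-price elasticity: substitutes.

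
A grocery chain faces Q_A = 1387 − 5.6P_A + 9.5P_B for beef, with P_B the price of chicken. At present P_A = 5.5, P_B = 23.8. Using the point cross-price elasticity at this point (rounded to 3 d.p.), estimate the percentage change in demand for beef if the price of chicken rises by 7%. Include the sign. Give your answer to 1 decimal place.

1.0%

At P_A = 5.5, P_B = 23.8: Q_A = 1582.3.
∂Q_A/∂P_B = 9.5.
ε = (∂Q_A/∂P_B)(P_B/Q_A) = 9.5000 × 23.8/1582.3 ≈ 0.143.
%ΔQ_A ≈ ε × %ΔP_B = 0.143 × (7%) = 1.0%.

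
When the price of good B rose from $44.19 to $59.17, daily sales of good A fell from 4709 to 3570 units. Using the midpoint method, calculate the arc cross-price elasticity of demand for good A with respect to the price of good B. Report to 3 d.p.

-0.949

ΔQ_A = 3570 − 4709 = -1139; ΔP_B = 59.17 − 44.19 = 14.98.
Midpoints: Q̄_A = 4139.5, P̄_B = 51.68.
ε = (ΔQ_A/Q̄_A)/(ΔP_B/P̄_B) = (-1139/4139.5)/(14.98/51.68) ≈ -0.949.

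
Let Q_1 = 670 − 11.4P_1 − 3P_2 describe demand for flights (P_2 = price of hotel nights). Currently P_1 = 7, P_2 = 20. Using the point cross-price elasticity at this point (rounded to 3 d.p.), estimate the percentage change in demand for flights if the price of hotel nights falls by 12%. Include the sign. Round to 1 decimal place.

1.4%

At P_1 = 7, P_2 = 20: Q_1 = 530.2.
∂Q_1/∂P_2 = -3.
ε = (∂Q_1/∂P_2)(P_2/Q_1) = -3.0000 × 20/530.2 ≈ -0.113.
%ΔQ_1 ≈ ε × %ΔP_2 = -0.113 × (-12%) = 1.4%.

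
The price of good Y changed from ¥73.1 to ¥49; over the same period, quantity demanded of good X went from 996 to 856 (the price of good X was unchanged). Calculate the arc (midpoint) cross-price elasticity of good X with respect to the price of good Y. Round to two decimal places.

ΔQ_X = 856 − 996 = -140; ΔP_Y = 49 − 73.1 = -24.1.
Midpoints: Q̄_X = 926.0, P̄_Y = 61.05.
ε = (ΔQ_X/Q̄_X)/(ΔP_Y/P̄_Y) = (-140/926.0)/(-24.1/61.05) ≈ 0.38.

0.38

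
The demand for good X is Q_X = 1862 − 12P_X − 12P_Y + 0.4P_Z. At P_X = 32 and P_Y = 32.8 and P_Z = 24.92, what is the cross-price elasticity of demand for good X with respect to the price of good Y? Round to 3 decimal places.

At P_X = 32 and P_Y = 32.8 and P_Z = 24.92: Q_X = 1094.368.
∂Q_X/∂P_Y = -12.
ε = (∂Q_X/∂P_Y)(P_Y/Q_X) = -12 × (32.8/1094.368) ≈ -0.360.
Since ε < 0, good X and good Y are complements.

-0.360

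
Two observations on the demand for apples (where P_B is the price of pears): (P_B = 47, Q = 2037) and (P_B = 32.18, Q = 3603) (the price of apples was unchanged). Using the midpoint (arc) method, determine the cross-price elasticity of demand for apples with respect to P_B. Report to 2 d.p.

ΔQ_A = 3603 − 2037 = 1566; ΔP_B = 32.18 − 47 = -14.82.
Midpoints: Q̄_A = 2820.0, P̄_B = 39.59.
ε = (ΔQ_A/Q̄_A)/(ΔP_B/P̄_B) = (1566/2820.0)/(-14.82/39.59) ≈ -1.48.
ε < 0: apples and pears are complements.

-1.48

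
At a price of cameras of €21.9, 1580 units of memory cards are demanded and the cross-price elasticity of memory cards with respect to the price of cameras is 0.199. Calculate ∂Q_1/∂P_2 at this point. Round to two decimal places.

14.36

ε = (∂Q_1/∂P_2)·(P_2/Q_1) ⇒ ∂Q_1/∂P_2 = ε·Q_1/P_2 = 0.199 × 1580/21.9 ≈ 14.36.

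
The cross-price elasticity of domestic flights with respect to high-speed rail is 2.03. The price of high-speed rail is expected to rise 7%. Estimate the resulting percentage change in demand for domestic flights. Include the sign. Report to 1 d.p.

14.2%

%ΔQ ≈ ε × %ΔP of high-speed rail = 2.03 × (7%) = 14.2%.
Demand for domestic flights rises by about 14.2%.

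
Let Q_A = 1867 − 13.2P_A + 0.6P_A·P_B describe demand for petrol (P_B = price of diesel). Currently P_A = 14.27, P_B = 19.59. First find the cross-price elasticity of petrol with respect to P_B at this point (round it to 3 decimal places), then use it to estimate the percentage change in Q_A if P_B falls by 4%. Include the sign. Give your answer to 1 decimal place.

At P_A = 14.27, P_B = 19.59: Q_A = 1846.366.
∂Q_A/∂P_B = 0.6P_A = 8.5620.
ε = (∂Q_A/∂P_B)(P_B/Q_A) = 8.5620 × 19.59/1846.366 ≈ 0.091.
%ΔQ_A ≈ ε × %ΔP_B = 0.091 × (-4%) = -0.4%.

-0.4%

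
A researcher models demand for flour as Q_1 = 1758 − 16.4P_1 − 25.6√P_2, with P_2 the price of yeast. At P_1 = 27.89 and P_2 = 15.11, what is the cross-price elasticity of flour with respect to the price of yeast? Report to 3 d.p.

-0.041

At P_1 = 27.89 and P_2 = 15.11: Q_1 = 1201.093.
∂Q_1/∂P_2 = -25.6/(2√P_2) = -25.6/(2√15.11) = -3.2929.
ε = (∂Q_1/∂P_2)(P_2/Q_1) = -3.2929 × (15.11/1201.093) ≈ -0.041.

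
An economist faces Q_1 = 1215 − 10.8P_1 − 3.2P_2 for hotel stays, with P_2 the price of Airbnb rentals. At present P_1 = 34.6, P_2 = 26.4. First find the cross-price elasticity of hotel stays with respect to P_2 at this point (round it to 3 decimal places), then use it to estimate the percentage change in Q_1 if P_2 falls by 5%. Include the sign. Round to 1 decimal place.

0.6%

At P_1 = 34.6, P_2 = 26.4: Q_1 = 756.84.
∂Q_1/∂P_2 = -3.2.
ε = (∂Q_1/∂P_2)(P_2/Q_1) = -3.2000 × 26.4/756.84 ≈ -0.112.
%ΔQ_1 ≈ ε × %ΔP_2 = -0.112 × (-5%) = 0.6%.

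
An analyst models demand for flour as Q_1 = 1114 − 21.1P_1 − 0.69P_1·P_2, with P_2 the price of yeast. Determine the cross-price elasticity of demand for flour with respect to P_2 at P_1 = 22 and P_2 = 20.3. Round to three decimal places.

-0.902

At P_1 = 22 and P_2 = 20.3: Q_1 = 341.646.
∂Q_1/∂P_2 = -0.69P_1 = -0.69(22) = -15.1800.
ε = (∂Q_1/∂P_2)(P_2/Q_1) = -15.1800 × (20.3/341.646) ≈ -0.902.
ε < 0: complements.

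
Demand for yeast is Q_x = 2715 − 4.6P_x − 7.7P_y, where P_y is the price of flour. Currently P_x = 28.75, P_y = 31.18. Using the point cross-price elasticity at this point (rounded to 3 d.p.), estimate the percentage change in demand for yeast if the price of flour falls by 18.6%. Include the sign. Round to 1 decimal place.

1.9%

At P_x = 28.75, P_y = 31.18: Q_x = 2342.664.
∂Q_x/∂P_y = -7.7.
ε = (∂Q_x/∂P_y)(P_y/Q_x) = -7.7000 × 31.18/2342.664 ≈ -0.102.
%ΔQ_x ≈ ε × %ΔP_y = -0.102 × (-18.6%) = 1.9%.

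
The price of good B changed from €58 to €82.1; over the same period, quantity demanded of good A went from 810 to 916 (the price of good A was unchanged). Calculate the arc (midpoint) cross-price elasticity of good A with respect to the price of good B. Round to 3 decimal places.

0.357

ΔQ_A = 916 − 810 = 106; ΔP_B = 82.1 − 58 = 24.1.
Midpoints: Q̄_A = 863.0, P̄_B = 70.05.
ε = (ΔQ_A/Q̄_A)/(ΔP_B/P̄_B) = (106/863.0)/(24.1/70.05) ≈ 0.357.
ε > 0: good A and good B are substitutes.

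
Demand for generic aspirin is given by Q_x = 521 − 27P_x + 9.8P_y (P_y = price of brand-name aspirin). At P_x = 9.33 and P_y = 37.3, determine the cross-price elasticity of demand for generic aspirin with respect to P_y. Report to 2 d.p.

At P_x = 9.33 and P_y = 37.3: Q_x = 634.63.
∂Q_x/∂P_y = 9.8.
ε = (∂Q_x/∂P_y)(P_y/Q_x) = 9.8 × (37.3/634.63) ≈ 0.58.
Since ε > 0, generic aspirin and brand-name aspirin are substitutes.

0.58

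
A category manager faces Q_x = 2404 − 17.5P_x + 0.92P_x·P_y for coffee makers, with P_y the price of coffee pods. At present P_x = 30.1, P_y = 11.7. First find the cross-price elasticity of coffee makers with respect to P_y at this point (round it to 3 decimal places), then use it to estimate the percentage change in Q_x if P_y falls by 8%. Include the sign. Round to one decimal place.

At P_x = 30.1, P_y = 11.7: Q_x = 2201.246.
∂Q_x/∂P_y = 0.92P_x = 27.6920.
ε = (∂Q_x/∂P_y)(P_y/Q_x) = 27.6920 × 11.7/2201.246 ≈ 0.147.
%ΔQ_x ≈ ε × %ΔP_y = 0.147 × (-8%) = -1.2%.

-1.2%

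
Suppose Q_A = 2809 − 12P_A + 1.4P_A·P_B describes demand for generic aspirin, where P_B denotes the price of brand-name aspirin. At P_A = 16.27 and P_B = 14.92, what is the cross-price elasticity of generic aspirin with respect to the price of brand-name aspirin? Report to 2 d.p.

At P_A = 16.27 and P_B = 14.92: Q_A = 2953.608.
∂Q_A/∂P_B = 1.4P_A = 1.4(16.27) = 22.7780.
ε = (∂Q_A/∂P_B)(P_B/Q_A) = 22.7780 × (14.92/2953.608) ≈ 0.12.
ε > 0: substitutes.

0.12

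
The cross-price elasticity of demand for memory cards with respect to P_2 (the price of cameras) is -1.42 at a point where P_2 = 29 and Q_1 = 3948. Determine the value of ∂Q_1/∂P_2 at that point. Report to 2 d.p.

ε = (∂Q_1/∂P_2)·(P_2/Q_1) ⇒ ∂Q_1/∂P_2 = ε·Q_1/P_2 = -1.42 × 3948/29 ≈ -193.32.

-193.32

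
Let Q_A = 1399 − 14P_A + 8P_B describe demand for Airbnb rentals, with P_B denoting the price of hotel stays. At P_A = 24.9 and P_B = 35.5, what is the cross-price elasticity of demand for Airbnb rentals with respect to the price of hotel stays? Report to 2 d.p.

At P_A = 24.9 and P_B = 35.5: Q_A = 1334.4.
∂Q_A/∂P_B = 8.
ε = (∂Q_A/∂P_B)(P_B/Q_A) = 8 × (35.5/1334.4) ≈ 0.21.

0.21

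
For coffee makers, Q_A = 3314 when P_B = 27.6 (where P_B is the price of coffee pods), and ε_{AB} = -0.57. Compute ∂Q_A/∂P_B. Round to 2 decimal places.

ε = (∂Q_A/∂P_B)·(P_B/Q_A) ⇒ ∂Q_A/∂P_B = ε·Q_A/P_B = -0.57 × 3314/27.6 ≈ -68.44.

-68.44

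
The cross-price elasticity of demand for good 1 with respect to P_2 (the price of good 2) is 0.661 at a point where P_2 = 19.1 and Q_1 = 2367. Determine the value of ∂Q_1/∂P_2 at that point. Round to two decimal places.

ε = (∂Q_1/∂P_2)·(P_2/Q_1) ⇒ ∂Q_1/∂P_2 = ε·Q_1/P_2 = 0.661 × 2367/19.1 ≈ 81.92.

81.92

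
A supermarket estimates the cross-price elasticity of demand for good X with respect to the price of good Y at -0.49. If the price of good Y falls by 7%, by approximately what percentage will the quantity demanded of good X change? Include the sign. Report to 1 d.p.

3.4%

%ΔQ ≈ ε × %ΔP of good Y = -0.49 × (-7%) = 3.4%.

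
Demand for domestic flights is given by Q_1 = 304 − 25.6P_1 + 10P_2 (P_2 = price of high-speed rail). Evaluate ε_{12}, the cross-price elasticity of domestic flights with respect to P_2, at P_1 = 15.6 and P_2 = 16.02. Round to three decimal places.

At P_1 = 15.6 and P_2 = 16.02: Q_1 = 64.84.
∂Q_1/∂P_2 = 10.
ε = (∂Q_1/∂P_2)(P_2/Q_1) = 10 × (16.02/64.84) ≈ 2.471.
Since ε > 0, domestic flights and high-speed rail are substitutes.

2.471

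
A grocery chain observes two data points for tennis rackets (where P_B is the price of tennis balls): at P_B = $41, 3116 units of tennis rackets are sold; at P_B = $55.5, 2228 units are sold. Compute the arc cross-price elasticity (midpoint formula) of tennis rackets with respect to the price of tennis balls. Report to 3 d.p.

-1.106

ΔQ_A = 2228 − 3116 = -888; ΔP_B = 55.5 − 41 = 14.5.
Midpoints: Q̄_A = 2672.0, P̄_B = 48.25.
ε = (ΔQ_A/Q̄_A)/(ΔP_B/P̄_B) = (-888/2672.0)/(14.5/48.25) ≈ -1.106.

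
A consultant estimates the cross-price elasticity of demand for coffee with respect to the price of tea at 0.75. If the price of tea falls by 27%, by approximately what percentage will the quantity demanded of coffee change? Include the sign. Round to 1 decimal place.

%ΔQ ≈ ε × %ΔP of tea = 0.75 × (-27%) = -20.3%.
Demand for coffee falls by about 20.3%.

-20.3%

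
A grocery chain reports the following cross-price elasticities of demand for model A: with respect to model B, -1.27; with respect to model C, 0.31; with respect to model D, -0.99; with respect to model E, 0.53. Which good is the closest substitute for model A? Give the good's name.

model E

Substitutes have ε > 0. Among the positive values, 0.53 (model E) is largest.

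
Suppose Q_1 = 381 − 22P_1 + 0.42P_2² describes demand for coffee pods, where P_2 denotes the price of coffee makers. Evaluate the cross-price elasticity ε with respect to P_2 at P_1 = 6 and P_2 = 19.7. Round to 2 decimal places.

0.79

At P_1 = 6 and P_2 = 19.7: Q_1 = 411.998.
∂Q_1/∂P_2 = 0.84P_2 = 0.84(19.7) = 16.5480.
ε = (∂Q_1/∂P_2)(P_2/Q_1) = 16.5480 × (19.7/411.998) ≈ 0.79.
ε > 0: substitutes.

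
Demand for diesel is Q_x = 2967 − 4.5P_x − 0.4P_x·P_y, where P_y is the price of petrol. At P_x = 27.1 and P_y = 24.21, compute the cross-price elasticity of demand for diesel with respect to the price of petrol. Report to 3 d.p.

At P_x = 27.1 and P_y = 24.21: Q_x = 2582.614.
∂Q_x/∂P_y = -0.4P_x = -0.4(27.1) = -10.8400.
ε = (∂Q_x/∂P_y)(P_y/Q_x) = -10.8400 × (24.21/2582.614) ≈ -0.102.
ε < 0: complements.

-0.102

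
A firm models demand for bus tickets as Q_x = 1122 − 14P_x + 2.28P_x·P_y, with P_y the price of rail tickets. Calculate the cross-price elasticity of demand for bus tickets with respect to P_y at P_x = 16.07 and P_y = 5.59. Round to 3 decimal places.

At P_x = 16.07 and P_y = 5.59: Q_x = 1101.835.
∂Q_x/∂P_y = 2.28P_x = 2.28(16.07) = 36.6396.
ε = (∂Q_x/∂P_y)(P_y/Q_x) = 36.6396 × (5.59/1101.835) ≈ 0.186.
ε > 0: substitutes.

0.186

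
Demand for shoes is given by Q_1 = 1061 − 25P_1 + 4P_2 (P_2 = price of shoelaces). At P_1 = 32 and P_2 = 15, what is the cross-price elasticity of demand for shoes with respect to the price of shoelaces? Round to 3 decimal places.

0.187

At P_1 = 32 and P_2 = 15: Q_1 = 321.
∂Q_1/∂P_2 = 4.
ε = (∂Q_1/∂P_2)(P_2/Q_1) = 4 × (15/321) ≈ 0.187.
Since ε > 0, shoes and shoelaces are substitutes.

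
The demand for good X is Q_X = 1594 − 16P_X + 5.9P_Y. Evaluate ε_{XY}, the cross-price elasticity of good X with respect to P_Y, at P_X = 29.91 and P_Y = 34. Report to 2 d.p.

0.15

At P_X = 29.91 and P_Y = 34: Q_X = 1316.04.
∂Q_X/∂P_Y = 5.9.
ε = (∂Q_X/∂P_Y)(P_Y/Q_X) = 5.9 × (34/1316.04) ≈ 0.15.
Since ε > 0, good X and good Y are substitutes.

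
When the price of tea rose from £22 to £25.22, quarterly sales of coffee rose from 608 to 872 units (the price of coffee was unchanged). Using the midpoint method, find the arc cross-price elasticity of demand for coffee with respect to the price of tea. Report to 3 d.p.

2.616

ΔQ_A = 872 − 608 = 264; ΔP_B = 25.22 − 22 = 3.22.
Midpoints: Q̄_A = 740.0, P̄_B = 23.61.
ε = (ΔQ_A/Q̄_A)/(ΔP_B/P̄_B) = (264/740.0)/(3.22/23.61) ≈ 2.616.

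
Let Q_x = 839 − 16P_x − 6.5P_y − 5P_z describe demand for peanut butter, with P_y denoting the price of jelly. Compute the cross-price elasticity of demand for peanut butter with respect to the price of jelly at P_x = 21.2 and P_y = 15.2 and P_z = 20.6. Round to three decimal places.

-0.332

At P_x = 21.2 and P_y = 15.2 and P_z = 20.6: Q_x = 298.
∂Q_x/∂P_y = -6.5.
ε = (∂Q_x/∂P_y)(P_y/Q_x) = -6.5 × (15.2/298) ≈ -0.332.
Since ε < 0, peanut butter and jelly are complements.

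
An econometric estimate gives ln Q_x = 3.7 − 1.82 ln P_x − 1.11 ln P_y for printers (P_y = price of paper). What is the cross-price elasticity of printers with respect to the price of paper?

-1.11

In a log-linear (constant-elasticity) demand function, the coefficient on ln P_y is the cross-price elasticity.
ε = -1.11. Negative, so printers and paper are complements.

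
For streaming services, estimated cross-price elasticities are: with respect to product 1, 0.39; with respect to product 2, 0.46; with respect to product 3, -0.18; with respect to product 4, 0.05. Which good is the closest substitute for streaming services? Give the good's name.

product 2

Substitutes have ε > 0. Among the positive values, 0.46 (product 2) is largest.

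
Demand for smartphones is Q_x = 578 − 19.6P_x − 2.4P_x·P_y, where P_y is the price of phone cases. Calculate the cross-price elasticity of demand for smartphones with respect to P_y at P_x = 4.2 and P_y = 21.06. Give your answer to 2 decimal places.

At P_x = 4.2 and P_y = 21.06: Q_x = 283.395.
∂Q_x/∂P_y = -2.4P_x = -2.4(4.2) = -10.0800.
ε = (∂Q_x/∂P_y)(P_y/Q_x) = -10.0800 × (21.06/283.395) ≈ -0.75.
ε < 0: complements.

-0.75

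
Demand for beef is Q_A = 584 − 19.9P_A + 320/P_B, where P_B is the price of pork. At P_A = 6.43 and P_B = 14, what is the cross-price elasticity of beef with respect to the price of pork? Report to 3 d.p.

-0.048

At P_A = 6.43 and P_B = 14: Q_A = 478.900.
∂Q_A/∂P_B = −320/P_B² = -1.6327.
ε = (∂Q_A/∂P_B)(P_B/Q_A) = -1.6327 × (14/478.900) ≈ -0.048.
ε < 0: complements.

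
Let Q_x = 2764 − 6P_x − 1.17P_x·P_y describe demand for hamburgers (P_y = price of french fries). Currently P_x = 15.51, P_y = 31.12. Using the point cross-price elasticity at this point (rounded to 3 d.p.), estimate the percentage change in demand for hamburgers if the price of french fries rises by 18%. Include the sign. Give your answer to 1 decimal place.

-4.8%

At P_x = 15.51, P_y = 31.12: Q_x = 2106.215.
∂Q_x/∂P_y = -1.17P_x = -18.1467.
ε = (∂Q_x/∂P_y)(P_y/Q_x) = -18.1467 × 31.12/2106.215 ≈ -0.268.
%ΔQ_x ≈ ε × %ΔP_y = -0.268 × (18%) = -4.8%.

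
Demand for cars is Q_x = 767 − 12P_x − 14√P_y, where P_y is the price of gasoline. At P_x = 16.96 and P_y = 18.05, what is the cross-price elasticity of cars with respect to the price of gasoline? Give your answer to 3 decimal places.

-0.059

At P_x = 16.96 and P_y = 18.05: Q_x = 504.001.
∂Q_x/∂P_y = -14/(2√P_y) = -14/(2√18.05) = -1.6476.
ε = (∂Q_x/∂P_y)(P_y/Q_x) = -1.6476 × (18.05/504.001) ≈ -0.059.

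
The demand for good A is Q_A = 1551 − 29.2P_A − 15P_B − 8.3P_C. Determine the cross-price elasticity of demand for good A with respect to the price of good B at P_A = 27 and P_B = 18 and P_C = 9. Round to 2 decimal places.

-0.65

At P_A = 27 and P_B = 18 and P_C = 9: Q_A = 417.9.
∂Q_A/∂P_B = -15.
ε = (∂Q_A/∂P_B)(P_B/Q_A) = -15 × (18/417.9) ≈ -0.65.
Since ε < 0, good A and good B are complements.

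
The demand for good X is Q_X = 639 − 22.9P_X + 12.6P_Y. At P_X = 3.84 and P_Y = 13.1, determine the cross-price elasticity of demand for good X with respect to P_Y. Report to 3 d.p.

0.230

At P_X = 3.84 and P_Y = 13.1: Q_X = 716.124.
∂Q_X/∂P_Y = 12.6.
ε = (∂Q_X/∂P_Y)(P_Y/Q_X) = 12.6 × (13.1/716.124) ≈ 0.230.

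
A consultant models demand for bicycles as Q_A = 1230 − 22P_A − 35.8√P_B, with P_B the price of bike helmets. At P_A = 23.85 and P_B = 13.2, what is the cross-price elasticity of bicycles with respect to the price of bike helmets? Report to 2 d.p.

-0.11

At P_A = 23.85 and P_B = 13.2: Q_A = 575.232.
∂Q_A/∂P_B = -35.8/(2√P_B) = -35.8/(2√13.2) = -4.9268.
ε = (∂Q_A/∂P_B)(P_B/Q_A) = -4.9268 × (13.2/575.232) ≈ -0.11.
ε < 0: complements.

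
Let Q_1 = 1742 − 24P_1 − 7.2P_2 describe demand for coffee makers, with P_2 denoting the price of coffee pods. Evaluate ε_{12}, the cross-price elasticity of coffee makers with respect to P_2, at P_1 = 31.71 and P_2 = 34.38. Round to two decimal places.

-0.34

At P_1 = 31.71 and P_2 = 34.38: Q_1 = 733.424.
∂Q_1/∂P_2 = -7.2.
ε = (∂Q_1/∂P_2)(P_2/Q_1) = -7.2 × (34.38/733.424) ≈ -0.34.
Since ε < 0, coffee makers and coffee pods are complements.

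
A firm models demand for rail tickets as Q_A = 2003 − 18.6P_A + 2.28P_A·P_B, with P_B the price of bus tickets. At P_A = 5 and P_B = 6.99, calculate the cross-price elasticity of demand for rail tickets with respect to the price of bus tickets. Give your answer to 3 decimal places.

0.040

At P_A = 5 and P_B = 6.99: Q_A = 1989.686.
∂Q_A/∂P_B = 2.28P_A = 2.28(5) = 11.4000.
ε = (∂Q_A/∂P_B)(P_B/Q_A) = 11.4000 × (6.99/1989.686) ≈ 0.040.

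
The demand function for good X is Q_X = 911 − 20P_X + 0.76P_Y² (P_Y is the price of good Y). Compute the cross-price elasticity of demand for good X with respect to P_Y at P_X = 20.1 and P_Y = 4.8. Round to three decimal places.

At P_X = 20.1 and P_Y = 4.8: Q_X = 526.510.
∂Q_X/∂P_Y = 1.52P_Y = 1.52(4.8) = 7.2960.
ε = (∂Q_X/∂P_Y)(P_Y/Q_X) = 7.2960 × (4.8/526.510) ≈ 0.067.

0.067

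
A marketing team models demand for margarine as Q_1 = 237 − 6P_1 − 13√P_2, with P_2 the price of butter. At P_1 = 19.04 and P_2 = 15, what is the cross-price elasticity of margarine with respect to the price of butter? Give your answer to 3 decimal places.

-0.348

At P_1 = 19.04 and P_2 = 15: Q_1 = 72.411.
∂Q_1/∂P_2 = -13/(2√P_2) = -13/(2√15) = -1.6783.
ε = (∂Q_1/∂P_2)(P_2/Q_1) = -1.6783 × (15/72.411) ≈ -0.348.
ε < 0: complements.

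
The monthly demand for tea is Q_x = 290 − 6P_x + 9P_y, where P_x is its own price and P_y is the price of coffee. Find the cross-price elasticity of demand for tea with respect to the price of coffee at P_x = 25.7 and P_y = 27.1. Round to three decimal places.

At P_x = 25.7 and P_y = 27.1: Q_x = 379.7.
∂Q_x/∂P_y = 9.
ε = (∂Q_x/∂P_y)(P_y/Q_x) = 9 × (27.1/379.7) ≈ 0.642.
Since ε > 0, tea and coffee are substitutes.

0.642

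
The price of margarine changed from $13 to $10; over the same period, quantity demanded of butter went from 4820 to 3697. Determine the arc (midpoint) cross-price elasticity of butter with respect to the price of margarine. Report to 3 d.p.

1.011

ΔQ_A = 3697 − 4820 = -1123; ΔP_B = 10 − 13 = -3.
Midpoints: Q̄_A = 4258.5, P̄_B = 11.50.
ε = (ΔQ_A/Q̄_A)/(ΔP_B/P̄_B) = (-1123/4258.5)/(-3/11.50) ≈ 1.011.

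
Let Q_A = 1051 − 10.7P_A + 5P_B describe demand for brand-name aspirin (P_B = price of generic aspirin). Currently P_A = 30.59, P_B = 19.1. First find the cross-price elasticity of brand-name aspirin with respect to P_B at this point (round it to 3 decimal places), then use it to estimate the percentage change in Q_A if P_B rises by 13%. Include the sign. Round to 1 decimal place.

At P_A = 30.59, P_B = 19.1: Q_A = 819.187.
∂Q_A/∂P_B = 5.
ε = (∂Q_A/∂P_B)(P_B/Q_A) = 5.0000 × 19.1/819.187 ≈ 0.117.
%ΔQ_A ≈ ε × %ΔP_B = 0.117 × (13%) = 1.5%.

1.5%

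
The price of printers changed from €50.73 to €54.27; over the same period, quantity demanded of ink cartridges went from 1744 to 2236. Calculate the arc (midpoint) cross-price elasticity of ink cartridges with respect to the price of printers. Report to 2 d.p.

ΔQ_A = 2236 − 1744 = 492; ΔP_B = 54.27 − 50.73 = 3.54.
Midpoints: Q̄_A = 1990.0, P̄_B = 52.50.
ε = (ΔQ_A/Q̄_A)/(ΔP_B/P̄_B) = (492/1990.0)/(3.54/52.50) ≈ 3.67.

3.67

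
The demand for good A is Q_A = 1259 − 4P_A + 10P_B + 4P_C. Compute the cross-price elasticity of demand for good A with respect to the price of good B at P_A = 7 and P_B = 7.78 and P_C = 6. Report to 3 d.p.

0.058

At P_A = 7 and P_B = 7.78 and P_C = 6: Q_A = 1332.8.
∂Q_A/∂P_B = 10.
ε = (∂Q_A/∂P_B)(P_B/Q_A) = 10 × (7.78/1332.8) ≈ 0.058.
Since ε > 0, good A and good B are substitutes.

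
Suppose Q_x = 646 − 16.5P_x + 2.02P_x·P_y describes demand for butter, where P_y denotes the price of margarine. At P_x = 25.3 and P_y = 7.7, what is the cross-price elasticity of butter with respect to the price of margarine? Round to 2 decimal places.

0.63

At P_x = 25.3 and P_y = 7.7: Q_x = 622.066.
∂Q_x/∂P_y = 2.02P_x = 2.02(25.3) = 51.1060.
ε = (∂Q_x/∂P_y)(P_y/Q_x) = 51.1060 × (7.7/622.066) ≈ 0.63.
ε > 0: substitutes.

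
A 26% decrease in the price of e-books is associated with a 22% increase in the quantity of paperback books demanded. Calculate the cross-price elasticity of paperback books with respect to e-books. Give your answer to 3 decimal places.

ε = (%ΔQ of paperback books) / (%ΔP of e-books) = (22%) / (-26%) ≈ -0.846.
Negative cross-price elasticity: complements.

-0.846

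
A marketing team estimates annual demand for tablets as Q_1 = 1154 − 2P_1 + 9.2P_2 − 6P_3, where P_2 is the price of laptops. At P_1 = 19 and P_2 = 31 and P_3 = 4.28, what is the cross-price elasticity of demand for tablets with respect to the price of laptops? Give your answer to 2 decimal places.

0.21

At P_1 = 19 and P_2 = 31 and P_3 = 4.28: Q_1 = 1375.52.
∂Q_1/∂P_2 = 9.2.
ε = (∂Q_1/∂P_2)(P_2/Q_1) = 9.2 × (31/1375.52) ≈ 0.21.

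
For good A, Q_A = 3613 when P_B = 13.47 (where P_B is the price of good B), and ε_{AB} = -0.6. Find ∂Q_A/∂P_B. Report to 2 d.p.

-160.94

ε = (∂Q_A/∂P_B)·(P_B/Q_A) ⇒ ∂Q_A/∂P_B = ε·Q_A/P_B = -0.6 × 3613/13.47 ≈ -160.94.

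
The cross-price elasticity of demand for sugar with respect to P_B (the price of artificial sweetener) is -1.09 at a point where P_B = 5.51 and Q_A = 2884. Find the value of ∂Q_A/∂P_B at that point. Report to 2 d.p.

-570.52

ε = (∂Q_A/∂P_B)·(P_B/Q_A) ⇒ ∂Q_A/∂P_B = ε·Q_A/P_B = -1.09 × 2884/5.51 ≈ -570.52.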